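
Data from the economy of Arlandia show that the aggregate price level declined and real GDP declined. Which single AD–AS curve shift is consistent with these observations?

AD shifted left

P fell and Y fell. An AD shift moves P and Y in the same direction; an SRAS shift moves them in opposite directions.
Here P and Y moved in the same direction, so the AD curve shifted.
Since Y fell, AD shifted left.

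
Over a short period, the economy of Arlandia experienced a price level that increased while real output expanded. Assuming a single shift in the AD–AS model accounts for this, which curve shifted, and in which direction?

P rose and Y rose. An AD shift moves P and Y in the same direction; an SRAS shift moves them in opposite directions.
Here P and Y moved in the same direction, so the AD curve shifted.
Since Y rose, AD shifted right.

AD shifted right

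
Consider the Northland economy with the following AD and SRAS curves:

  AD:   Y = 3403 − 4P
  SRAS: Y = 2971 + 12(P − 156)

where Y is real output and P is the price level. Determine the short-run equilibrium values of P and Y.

P = 144, Y = 2827

Write SRAS as Y = 2971 + 12P − 1872 = 1099 + 12P.
Set AD = SRAS: 3403 − 4P = 1099 + 12P, so 2304 = 16P and P = 144.
Then Y = 3403 − 4·144 = 2827.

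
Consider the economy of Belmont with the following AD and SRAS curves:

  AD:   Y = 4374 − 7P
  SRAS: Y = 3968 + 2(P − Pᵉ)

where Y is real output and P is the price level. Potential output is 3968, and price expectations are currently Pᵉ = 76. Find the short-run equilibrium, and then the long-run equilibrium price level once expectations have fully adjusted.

Short run: P = 62, Y = 3940. Long run: P = 58.

Short run: with Pᵉ = 76, SRAS is Y = 3816 + 2P. Setting AD = SRAS gives 558 = 9P, so P = 62 and Y = 4374 − 7·62 = 3940.
Output 3940 is below potential 3968, so over time expected prices fall and SRAS shifts right until Y returns to 3968.
Long run: Y = 3968 on the AD curve gives 3968 = 4374 − 7P, so P = 58.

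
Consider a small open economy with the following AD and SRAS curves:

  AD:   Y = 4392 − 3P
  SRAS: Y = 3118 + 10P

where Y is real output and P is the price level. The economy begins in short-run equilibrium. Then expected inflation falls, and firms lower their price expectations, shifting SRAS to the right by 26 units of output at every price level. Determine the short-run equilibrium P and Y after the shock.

This is a positive supply shock: SRAS shifts right.
New SRAS: Y = 3144 + 10P.
Set AD = SRAS: 4392 − 3P = 3144 + 10P, so 1248 = 13P and P = 96.
Y = 4392 − 3·96 = 4104.

P = 96, Y = 4104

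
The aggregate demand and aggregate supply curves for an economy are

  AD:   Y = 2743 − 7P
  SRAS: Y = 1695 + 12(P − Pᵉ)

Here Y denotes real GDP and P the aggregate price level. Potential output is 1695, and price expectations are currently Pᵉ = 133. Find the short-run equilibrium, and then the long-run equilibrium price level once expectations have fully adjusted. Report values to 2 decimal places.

Short run: P = 139.16, Y = 1768.89. Long run: P = 149.71.

Short run: with Pᵉ = 133, SRAS is Y = 99 + 12P. Setting AD = SRAS gives 2644 = 19P, so P = 139.16 and Y = 2743 − 7P = 1768.89.
Output 1768.89 is above potential 1695, so over time expected prices rise and SRAS shifts left until Y returns to 1695.
Long run: Y = 1695 on the AD curve gives 1695 = 2743 − 7P, so P = 149.71.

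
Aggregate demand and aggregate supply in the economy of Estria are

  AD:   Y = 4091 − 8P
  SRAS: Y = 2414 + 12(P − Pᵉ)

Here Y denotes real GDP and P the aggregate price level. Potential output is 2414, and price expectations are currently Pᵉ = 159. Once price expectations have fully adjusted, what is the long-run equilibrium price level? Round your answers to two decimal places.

Long-run P = 209.63

Short run: with Pᵉ = 159, SRAS is Y = 506 + 12P. Setting AD = SRAS gives 3585 = 20P, so P = 179.25 and Y = 4091 − 8P = 2657.00.
Output 2657.00 is above potential 2414, so over time expected prices rise and SRAS shifts left until Y returns to 2414.
Long run: Y = 2414 on the AD curve gives 2414 = 4091 − 8P, so P = 209.63.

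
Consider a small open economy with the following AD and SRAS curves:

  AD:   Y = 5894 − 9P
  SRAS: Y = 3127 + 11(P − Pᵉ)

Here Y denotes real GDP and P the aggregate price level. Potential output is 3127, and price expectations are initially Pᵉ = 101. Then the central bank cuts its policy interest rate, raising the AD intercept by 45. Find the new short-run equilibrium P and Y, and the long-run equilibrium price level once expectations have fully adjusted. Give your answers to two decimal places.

Short run: P = 196.15, Y = 4173.65. Long run: P = 312.44.

AD shifts right: new AD is Y = 5939 − 9P. With Pᵉ = 101, SRAS is Y = 2016 + 11P.
Short run: 5939 − 9P = 2016 + 11P gives 3923 = 20P, so P = 196.15 and Y = 5939 − 9P = 4173.65.
Y = 4173.65 is above potential 3127; expectations adjust and SRAS shifts left until Y = 3127.
Long run: on the new AD curve, 3127 = 5939 − 9P gives P = 312.44.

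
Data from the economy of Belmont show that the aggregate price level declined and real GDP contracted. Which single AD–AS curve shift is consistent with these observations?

P fell and Y fell. An AD shift moves P and Y in the same direction; an SRAS shift moves them in opposite directions.
Here P and Y moved in the same direction, so the AD curve shifted.
Since Y fell, AD shifted left.

AD shifted left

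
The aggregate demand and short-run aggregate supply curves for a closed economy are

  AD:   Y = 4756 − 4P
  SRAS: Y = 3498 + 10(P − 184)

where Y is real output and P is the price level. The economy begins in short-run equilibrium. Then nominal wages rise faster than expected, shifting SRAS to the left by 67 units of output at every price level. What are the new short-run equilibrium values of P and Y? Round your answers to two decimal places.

This is a negative supply shock: SRAS shifts left.
New SRAS: Y = 1591 + 10P.
Set AD = SRAS: 4756 − 4P = 1591 + 10P, so 3165 = 14P and P = 226.07.
Substituting into AD, Y = 3851.71.

P = 226.07, Y = 3851.71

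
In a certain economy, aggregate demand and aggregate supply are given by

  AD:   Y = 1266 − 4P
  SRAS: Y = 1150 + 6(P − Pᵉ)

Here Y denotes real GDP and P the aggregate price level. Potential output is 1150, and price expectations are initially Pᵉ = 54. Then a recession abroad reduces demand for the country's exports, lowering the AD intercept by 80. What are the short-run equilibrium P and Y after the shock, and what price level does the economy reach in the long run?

AD shifts left: new AD is Y = 1186 − 4P. With Pᵉ = 54, SRAS is Y = 826 + 6P.
Short run: 1186 − 4P = 826 + 6P gives 360 = 10P, so P = 36 and Y = 1186 − 4·36 = 1042.
Y = 1042 is below potential 1150; expectations adjust and SRAS shifts right until Y = 1150.
Long run: on the new AD curve, 1150 = 1186 − 4P gives P = 9.

Short run: P = 36, Y = 1042. Long run: P = 9.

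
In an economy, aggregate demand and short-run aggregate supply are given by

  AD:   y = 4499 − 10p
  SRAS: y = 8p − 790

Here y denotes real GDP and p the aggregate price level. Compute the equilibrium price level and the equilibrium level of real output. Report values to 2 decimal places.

p = 293.83, y = 1560.67

Set AD = SRAS: 4499 − 10p = 8p − 790, so 5289 = 18p and p = 293.83.
Substituting into AD, y = 4499 − 10p = 1560.67.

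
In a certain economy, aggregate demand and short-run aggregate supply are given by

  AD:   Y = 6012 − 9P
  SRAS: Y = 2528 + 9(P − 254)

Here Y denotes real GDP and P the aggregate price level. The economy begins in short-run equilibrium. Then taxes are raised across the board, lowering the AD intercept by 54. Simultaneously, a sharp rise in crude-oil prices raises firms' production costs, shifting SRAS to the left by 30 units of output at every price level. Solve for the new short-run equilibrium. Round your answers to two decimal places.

After both shocks: AD is Y = 5958 − 9P and SRAS is Y = 212 + 9P.
Setting them equal: 5746 = 18P, so P = 319.22.
Substituting into AD, Y = 3085.00.

P = 319.22, Y = 3085.00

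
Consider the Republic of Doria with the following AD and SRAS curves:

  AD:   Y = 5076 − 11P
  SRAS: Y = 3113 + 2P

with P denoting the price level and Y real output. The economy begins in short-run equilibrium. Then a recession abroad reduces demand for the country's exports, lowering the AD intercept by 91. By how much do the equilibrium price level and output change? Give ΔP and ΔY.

This is a negative demand shock: AD shifts left.
New AD: Y = 4985 − 11P.
Set AD = SRAS: 4985 − 11P = 3113 + 2P, so 1872 = 13P and P = 144.
Y = 4985 − 11·144 = 3401.
Initially P = 151, Y = 3415, so ΔP = -7 and ΔY = -14.

ΔP = -7, ΔY = -14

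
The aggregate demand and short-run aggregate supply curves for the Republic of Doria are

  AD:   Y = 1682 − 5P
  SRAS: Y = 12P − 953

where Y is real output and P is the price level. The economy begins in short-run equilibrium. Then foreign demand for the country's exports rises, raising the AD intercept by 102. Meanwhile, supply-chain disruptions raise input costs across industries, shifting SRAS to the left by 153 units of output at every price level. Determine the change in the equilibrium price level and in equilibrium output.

ΔP = +15, ΔY = +27

After both shocks: AD is Y = 1784 − 5P and SRAS is Y = 12P − 1106.
Setting them equal: 2890 = 17P, so P = 170.
Y = 1784 − 5·170 = 934.
Initially P = 155, Y = 907, so ΔP = +15 and ΔY = +27.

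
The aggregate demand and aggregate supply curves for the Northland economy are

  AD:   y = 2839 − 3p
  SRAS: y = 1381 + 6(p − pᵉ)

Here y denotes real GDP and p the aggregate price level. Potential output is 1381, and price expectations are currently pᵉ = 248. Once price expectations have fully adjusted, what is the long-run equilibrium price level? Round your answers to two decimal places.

Short run: with pᵉ = 248, SRAS is y = 6p − 107. Setting AD = SRAS gives 2946 = 9p, so p = 327.33 and y = 2839 − 3p = 1857.00.
Output 1857.00 is above potential 1381, so over time expected prices rise and SRAS shifts left until y returns to 1381.
Long run: y = 1381 on the AD curve gives 1381 = 2839 − 3p, so p = 486.00.

Long-run p = 486.00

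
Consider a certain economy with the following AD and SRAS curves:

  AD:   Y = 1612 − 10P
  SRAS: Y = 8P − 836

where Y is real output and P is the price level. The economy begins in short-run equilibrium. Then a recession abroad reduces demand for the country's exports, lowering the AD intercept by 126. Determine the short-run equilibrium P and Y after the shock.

This is a negative demand shock: AD shifts left.
New AD: Y = 1486 − 10P.
Set AD = SRAS: 1486 − 10P = 8P − 836, so 2322 = 18P and P = 129.
Y = 1486 − 10·129 = 196.

P = 129, Y = 196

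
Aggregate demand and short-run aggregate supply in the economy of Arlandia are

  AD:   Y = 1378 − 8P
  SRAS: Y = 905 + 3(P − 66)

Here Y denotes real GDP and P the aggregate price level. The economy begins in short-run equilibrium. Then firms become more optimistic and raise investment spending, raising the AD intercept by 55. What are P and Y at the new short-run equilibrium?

This is a positive demand shock: AD shifts right.
New AD: Y = 1433 − 8P.
SRAS can be written Y = 707 + 3P.
Set AD = SRAS: 1433 − 8P = 707 + 3P, so 726 = 11P and P = 66.
Y = 1433 − 8·66 = 905.

P = 66, Y = 905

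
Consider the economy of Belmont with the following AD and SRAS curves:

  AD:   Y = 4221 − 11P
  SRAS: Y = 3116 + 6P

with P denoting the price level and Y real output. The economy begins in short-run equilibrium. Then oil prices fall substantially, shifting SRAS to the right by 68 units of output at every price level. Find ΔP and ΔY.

This is a positive supply shock: SRAS shifts right.
New SRAS: Y = 3184 + 6P.
Set AD = SRAS: 4221 − 11P = 3184 + 6P, so 1037 = 17P and P = 61.
Y = 4221 − 11·61 = 3550.
Initially P = 65, Y = 3506, so ΔP = -4 and ΔY = +44.

ΔP = -4, ΔY = +44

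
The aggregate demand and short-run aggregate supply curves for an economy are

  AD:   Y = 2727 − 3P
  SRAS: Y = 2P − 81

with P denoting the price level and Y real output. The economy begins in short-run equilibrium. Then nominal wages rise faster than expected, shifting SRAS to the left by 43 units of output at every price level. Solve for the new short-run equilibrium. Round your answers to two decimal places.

P = 570.20, Y = 1016.40

This is a negative supply shock: SRAS shifts left.
New SRAS: Y = 2P − 124.
Set AD = SRAS: 2727 − 3P = 2P − 124, so 2851 = 5P and P = 570.20.
Substituting into AD, Y = 1016.40.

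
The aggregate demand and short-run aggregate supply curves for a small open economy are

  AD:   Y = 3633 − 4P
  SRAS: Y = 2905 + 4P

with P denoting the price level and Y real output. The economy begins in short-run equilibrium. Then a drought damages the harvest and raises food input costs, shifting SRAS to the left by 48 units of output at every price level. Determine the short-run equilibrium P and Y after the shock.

P = 97, Y = 3245

This is a negative supply shock: SRAS shifts left.
New SRAS: Y = 2857 + 4P.
Set AD = SRAS: 3633 − 4P = 2857 + 4P, so 776 = 8P and P = 97.
Y = 3633 − 4·97 = 3245.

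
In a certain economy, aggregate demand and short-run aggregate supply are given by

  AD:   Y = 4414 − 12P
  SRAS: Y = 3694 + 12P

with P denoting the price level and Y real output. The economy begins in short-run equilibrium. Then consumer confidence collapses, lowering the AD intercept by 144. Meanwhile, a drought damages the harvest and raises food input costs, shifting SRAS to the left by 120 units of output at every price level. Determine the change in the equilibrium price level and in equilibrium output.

After both shocks: AD is Y = 4270 − 12P and SRAS is Y = 3574 + 12P.
Setting them equal: 696 = 24P, so P = 29.
Y = 4270 − 12·29 = 3922.
Initially P = 30, Y = 4054, so ΔP = -1 and ΔY = -132.

ΔP = -1, ΔY = -132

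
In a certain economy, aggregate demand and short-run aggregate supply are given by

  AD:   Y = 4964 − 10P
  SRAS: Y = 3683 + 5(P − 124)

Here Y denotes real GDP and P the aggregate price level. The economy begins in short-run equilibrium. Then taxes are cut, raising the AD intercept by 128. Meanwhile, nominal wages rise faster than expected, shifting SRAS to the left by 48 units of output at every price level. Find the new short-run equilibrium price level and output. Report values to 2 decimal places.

P = 138.47, Y = 3707.33

After both shocks: AD is Y = 5092 − 10P and SRAS is Y = 3015 + 5P.
Setting them equal: 2077 = 15P, so P = 138.47.
Substituting into AD, Y = 3707.33.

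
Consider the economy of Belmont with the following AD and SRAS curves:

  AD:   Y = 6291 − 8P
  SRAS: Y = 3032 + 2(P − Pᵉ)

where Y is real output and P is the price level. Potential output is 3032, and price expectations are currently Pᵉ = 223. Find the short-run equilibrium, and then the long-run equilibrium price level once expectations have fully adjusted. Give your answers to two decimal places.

Short run: with Pᵉ = 223, SRAS is Y = 2586 + 2P. Setting AD = SRAS gives 3705 = 10P, so P = 370.50 and Y = 6291 − 8P = 3327.00.
Output 3327.00 is above potential 3032, so over time expected prices rise and SRAS shifts left until Y returns to 3032.
Long run: Y = 3032 on the AD curve gives 3032 = 6291 − 8P, so P = 407.38.

Short run: P = 370.50, Y = 3327.00. Long run: P = 407.38.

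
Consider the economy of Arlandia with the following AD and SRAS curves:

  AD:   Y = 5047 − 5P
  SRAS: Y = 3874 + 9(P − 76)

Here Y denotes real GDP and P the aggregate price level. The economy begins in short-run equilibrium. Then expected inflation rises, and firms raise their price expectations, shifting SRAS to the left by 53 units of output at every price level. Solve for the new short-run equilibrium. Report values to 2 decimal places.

P = 136.43, Y = 4364.86

This is a negative supply shock: SRAS shifts left.
New SRAS: Y = 3137 + 9P.
Set AD = SRAS: 5047 − 5P = 3137 + 9P, so 1910 = 14P and P = 136.43.
Substituting into AD, Y = 4364.86.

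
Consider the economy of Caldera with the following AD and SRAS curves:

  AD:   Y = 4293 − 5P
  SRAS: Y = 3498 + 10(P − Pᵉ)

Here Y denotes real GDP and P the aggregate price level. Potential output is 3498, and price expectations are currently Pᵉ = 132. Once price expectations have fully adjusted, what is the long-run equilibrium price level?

Long-run P = 159

Short run: with Pᵉ = 132, SRAS is Y = 2178 + 10P. Setting AD = SRAS gives 2115 = 15P, so P = 141 and Y = 4293 − 5·141 = 3588.
Output 3588 is above potential 3498, so over time expected prices rise and SRAS shifts left until Y returns to 3498.
Long run: Y = 3498 on the AD curve gives 3498 = 4293 − 5P, so P = 159.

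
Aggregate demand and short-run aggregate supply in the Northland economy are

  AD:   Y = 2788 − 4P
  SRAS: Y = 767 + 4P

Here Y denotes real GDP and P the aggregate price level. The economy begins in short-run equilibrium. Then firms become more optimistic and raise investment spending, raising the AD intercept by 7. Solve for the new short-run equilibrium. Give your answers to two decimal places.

P = 253.50, Y = 1781.00

This is a positive demand shock: AD shifts right.
New AD: Y = 2795 − 4P.
Set AD = SRAS: 2795 − 4P = 767 + 4P, so 2028 = 8P and P = 253.50.
Substituting into AD, Y = 1781.00.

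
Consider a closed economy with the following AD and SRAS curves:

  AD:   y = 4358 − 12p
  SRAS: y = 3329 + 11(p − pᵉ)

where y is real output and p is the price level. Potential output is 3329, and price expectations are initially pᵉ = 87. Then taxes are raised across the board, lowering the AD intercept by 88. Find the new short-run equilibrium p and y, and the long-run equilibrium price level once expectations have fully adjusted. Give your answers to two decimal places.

AD shifts left: new AD is y = 4270 − 12p. With pᵉ = 87, SRAS is y = 2372 + 11p.
Short run: 4270 − 12p = 2372 + 11p gives 1898 = 23p, so p = 82.52 and y = 4270 − 12p = 3279.74.
y = 3279.74 is below potential 3329; expectations adjust and SRAS shifts right until y = 3329.
Long run: on the new AD curve, 3329 = 4270 − 12p gives p = 78.42.

Short run: p = 82.52, y = 3279.74. Long run: p = 78.42.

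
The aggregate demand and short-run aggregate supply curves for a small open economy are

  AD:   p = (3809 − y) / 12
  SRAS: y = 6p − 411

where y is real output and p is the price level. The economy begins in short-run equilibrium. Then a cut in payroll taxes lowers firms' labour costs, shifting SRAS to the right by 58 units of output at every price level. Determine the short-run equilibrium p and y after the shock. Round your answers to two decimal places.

p = 231.22, y = 1034.33

This is a positive supply shock: SRAS shifts right.
New SRAS: y = 6p − 353.
Set AD = SRAS: 3809 − 12p = 6p − 353, so 4162 = 18p and p = 231.22.
Substituting into AD, y = 1034.33.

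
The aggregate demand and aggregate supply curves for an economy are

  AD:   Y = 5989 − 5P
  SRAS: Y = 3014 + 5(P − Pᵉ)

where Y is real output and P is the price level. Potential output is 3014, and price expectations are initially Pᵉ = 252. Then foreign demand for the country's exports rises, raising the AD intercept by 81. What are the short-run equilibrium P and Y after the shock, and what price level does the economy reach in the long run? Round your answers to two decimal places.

Short run: P = 431.60, Y = 3912.00. Long run: P = 611.20.

AD shifts right: new AD is Y = 6070 − 5P. With Pᵉ = 252, SRAS is Y = 1754 + 5P.
Short run: 6070 − 5P = 1754 + 5P gives 4316 = 10P, so P = 431.60 and Y = 6070 − 5P = 3912.00.
Y = 3912.00 is above potential 3014; expectations adjust and SRAS shifts left until Y = 3014.
Long run: on the new AD curve, 3014 = 6070 − 5P gives P = 611.20.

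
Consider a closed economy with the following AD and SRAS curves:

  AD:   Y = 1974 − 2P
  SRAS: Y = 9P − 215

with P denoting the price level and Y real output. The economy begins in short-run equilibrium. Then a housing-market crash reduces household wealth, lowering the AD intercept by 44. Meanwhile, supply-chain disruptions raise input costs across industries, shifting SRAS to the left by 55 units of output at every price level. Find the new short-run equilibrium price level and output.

After both shocks: AD is Y = 1930 − 2P and SRAS is Y = 9P − 270.
Setting them equal: 2200 = 11P, so P = 200.
Y = 1930 − 2·200 = 1530.

P = 200, Y = 1530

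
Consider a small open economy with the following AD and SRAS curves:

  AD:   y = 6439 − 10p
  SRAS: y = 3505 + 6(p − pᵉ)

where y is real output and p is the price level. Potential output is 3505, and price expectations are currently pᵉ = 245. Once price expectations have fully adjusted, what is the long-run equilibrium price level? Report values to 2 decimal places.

Short run: with pᵉ = 245, SRAS is y = 2035 + 6p. Setting AD = SRAS gives 4404 = 16p, so p = 275.25 and y = 6439 − 10p = 3686.50.
Output 3686.50 is above potential 3505, so over time expected prices rise and SRAS shifts left until y returns to 3505.
Long run: y = 3505 on the AD curve gives 3505 = 6439 − 10p, so p = 293.40.

Long-run p = 293.40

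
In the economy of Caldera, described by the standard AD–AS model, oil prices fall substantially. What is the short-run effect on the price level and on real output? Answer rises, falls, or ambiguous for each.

Price level: falls; output: rises

This is a favourable supply shock: SRAS shifts right.
Moving along the downward-sloping AD curve, P falls and Y rises.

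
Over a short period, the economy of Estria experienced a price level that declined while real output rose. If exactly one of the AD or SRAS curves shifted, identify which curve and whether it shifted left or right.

SRAS shifted right

P fell and Y rose. An AD shift moves P and Y in the same direction; an SRAS shift moves them in opposite directions.
Here P and Y moved in opposite directions, so the SRAS curve shifted.
Since Y rose, SRAS shifted right.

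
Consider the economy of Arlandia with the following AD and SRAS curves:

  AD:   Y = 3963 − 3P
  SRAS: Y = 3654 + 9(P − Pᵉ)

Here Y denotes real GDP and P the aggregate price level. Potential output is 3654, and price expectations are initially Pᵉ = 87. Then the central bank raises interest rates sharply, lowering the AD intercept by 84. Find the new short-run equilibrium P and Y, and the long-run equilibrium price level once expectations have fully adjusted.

Short run: P = 84, Y = 3627. Long run: P = 75.

AD shifts left: new AD is Y = 3879 − 3P. With Pᵉ = 87, SRAS is Y = 2871 + 9P.
Short run: 3879 − 3P = 2871 + 9P gives 1008 = 12P, so P = 84 and Y = 3879 − 3·84 = 3627.
Y = 3627 is below potential 3654; expectations adjust and SRAS shifts right until Y = 3654.
Long run: on the new AD curve, 3654 = 3879 − 3P gives P = 75.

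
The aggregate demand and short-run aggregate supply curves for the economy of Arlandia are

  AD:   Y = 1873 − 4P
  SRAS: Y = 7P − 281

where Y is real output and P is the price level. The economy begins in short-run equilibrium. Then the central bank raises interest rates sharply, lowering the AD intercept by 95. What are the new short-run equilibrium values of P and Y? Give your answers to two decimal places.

P = 187.18, Y = 1029.27

This is a negative demand shock: AD shifts left.
New AD: Y = 1778 − 4P.
Set AD = SRAS: 1778 − 4P = 7P − 281, so 2059 = 11P and P = 187.18.
Substituting into AD, Y = 1029.27.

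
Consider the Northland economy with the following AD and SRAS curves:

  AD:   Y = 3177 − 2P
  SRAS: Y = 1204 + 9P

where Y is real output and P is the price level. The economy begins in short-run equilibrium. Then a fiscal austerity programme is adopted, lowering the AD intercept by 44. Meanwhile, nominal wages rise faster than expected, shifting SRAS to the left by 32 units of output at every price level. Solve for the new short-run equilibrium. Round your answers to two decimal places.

P = 178.27, Y = 2776.45

After both shocks: AD is Y = 3133 − 2P and SRAS is Y = 1172 + 9P.
Setting them equal: 1961 = 11P, so P = 178.27.
Substituting into AD, Y = 2776.45.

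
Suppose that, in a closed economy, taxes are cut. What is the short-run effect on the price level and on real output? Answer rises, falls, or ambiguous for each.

This is a positive demand shock: AD shifts right.
Moving along the upward-sloping SRAS curve, P rises and Y rises.

Price level: rises; output: rises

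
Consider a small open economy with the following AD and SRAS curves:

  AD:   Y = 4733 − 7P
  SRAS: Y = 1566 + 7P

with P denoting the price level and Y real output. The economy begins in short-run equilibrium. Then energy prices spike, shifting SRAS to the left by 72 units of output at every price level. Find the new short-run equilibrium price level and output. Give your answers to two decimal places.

This is a negative supply shock: SRAS shifts left.
New SRAS: Y = 1494 + 7P.
Set AD = SRAS: 4733 − 7P = 1494 + 7P, so 3239 = 14P and P = 231.36.
Substituting into AD, Y = 3113.50.

P = 231.36, Y = 3113.50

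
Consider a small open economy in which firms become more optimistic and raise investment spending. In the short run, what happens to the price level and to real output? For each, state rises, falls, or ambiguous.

Price level: rises; output: rises

This is a positive demand shock: AD shifts right.
Moving along the upward-sloping SRAS curve, P rises and Y rises.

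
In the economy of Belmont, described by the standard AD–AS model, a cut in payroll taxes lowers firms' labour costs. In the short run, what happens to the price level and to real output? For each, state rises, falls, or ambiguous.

This is a favourable supply shock: SRAS shifts right.
Moving along the downward-sloping AD curve, P falls and Y rises.

Price level: falls; output: rises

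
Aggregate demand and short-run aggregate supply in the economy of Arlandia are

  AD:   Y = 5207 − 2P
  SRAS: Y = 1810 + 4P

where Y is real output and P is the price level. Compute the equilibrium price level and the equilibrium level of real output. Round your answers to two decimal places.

P = 566.17, Y = 4074.67

Set AD = SRAS: 5207 − 2P = 1810 + 4P, so 3397 = 6P and P = 566.17.
Substituting into AD, Y = 5207 − 2P = 4074.67.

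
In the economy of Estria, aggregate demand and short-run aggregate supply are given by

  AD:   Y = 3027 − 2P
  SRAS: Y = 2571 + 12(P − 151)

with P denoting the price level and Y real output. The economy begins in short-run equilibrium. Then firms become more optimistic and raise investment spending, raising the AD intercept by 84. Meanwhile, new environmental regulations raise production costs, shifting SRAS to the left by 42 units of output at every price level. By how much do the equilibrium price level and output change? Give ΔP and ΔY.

After both shocks: AD is Y = 3111 − 2P and SRAS is Y = 717 + 12P.
Setting them equal: 2394 = 14P, so P = 171.
Y = 3111 − 2·171 = 2769.
Initially P = 162, Y = 2703, so ΔP = +9 and ΔY = +66.

ΔP = +9, ΔY = +66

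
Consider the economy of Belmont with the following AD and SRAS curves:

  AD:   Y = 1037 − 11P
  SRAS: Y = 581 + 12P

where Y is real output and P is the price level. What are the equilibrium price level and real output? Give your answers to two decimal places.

P = 19.83, Y = 818.91

Set AD = SRAS: 1037 − 11P = 581 + 12P, so 456 = 23P and P = 19.83.
Substituting into AD, Y = 1037 − 11P = 818.91.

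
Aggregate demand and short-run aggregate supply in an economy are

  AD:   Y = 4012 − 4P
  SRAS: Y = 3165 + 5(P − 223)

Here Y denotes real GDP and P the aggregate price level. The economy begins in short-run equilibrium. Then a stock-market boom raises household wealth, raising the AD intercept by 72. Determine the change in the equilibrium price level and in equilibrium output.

This is a positive demand shock: AD shifts right.
New AD: Y = 4084 − 4P.
SRAS can be written Y = 2050 + 5P.
Set AD = SRAS: 4084 − 4P = 2050 + 5P, so 2034 = 9P and P = 226.
Y = 4084 − 4·226 = 3180.
Initially P = 218, Y = 3140, so ΔP = +8 and ΔY = +40.

ΔP = +8, ΔY = +40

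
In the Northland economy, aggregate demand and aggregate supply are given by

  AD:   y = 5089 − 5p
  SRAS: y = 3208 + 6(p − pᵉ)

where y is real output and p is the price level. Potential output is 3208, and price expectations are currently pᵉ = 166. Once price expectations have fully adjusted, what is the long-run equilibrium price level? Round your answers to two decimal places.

Long-run p = 376.20

Short run: with pᵉ = 166, SRAS is y = 2212 + 6p. Setting AD = SRAS gives 2877 = 11p, so p = 261.55 and y = 5089 − 5p = 3781.27.
Output 3781.27 is above potential 3208, so over time expected prices rise and SRAS shifts left until y returns to 3208.
Long run: y = 3208 on the AD curve gives 3208 = 5089 − 5p, so p = 376.20.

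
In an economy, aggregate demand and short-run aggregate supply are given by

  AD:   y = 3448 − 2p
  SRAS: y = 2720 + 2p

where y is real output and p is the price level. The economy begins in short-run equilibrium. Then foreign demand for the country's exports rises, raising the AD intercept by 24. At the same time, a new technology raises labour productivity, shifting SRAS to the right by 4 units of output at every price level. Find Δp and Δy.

After both shocks: AD is y = 3472 − 2p and SRAS is y = 2724 + 2p.
Setting them equal: 748 = 4p, so p = 187.
y = 3472 − 2·187 = 3098.
Initially p = 182, y = 3084, so Δp = +5 and Δy = +14.

Δp = +5, Δy = +14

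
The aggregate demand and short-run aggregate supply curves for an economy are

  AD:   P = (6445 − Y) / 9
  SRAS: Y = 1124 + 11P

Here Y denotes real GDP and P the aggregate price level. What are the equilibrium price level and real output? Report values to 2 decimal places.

P = 266.05, Y = 4050.55

Rearrange AD to Y = 6445 − 9P.
Set AD = SRAS: 6445 − 9P = 1124 + 11P, so 5321 = 20P and P = 266.05.
Substituting into AD, Y = 6445 − 9P = 4050.55.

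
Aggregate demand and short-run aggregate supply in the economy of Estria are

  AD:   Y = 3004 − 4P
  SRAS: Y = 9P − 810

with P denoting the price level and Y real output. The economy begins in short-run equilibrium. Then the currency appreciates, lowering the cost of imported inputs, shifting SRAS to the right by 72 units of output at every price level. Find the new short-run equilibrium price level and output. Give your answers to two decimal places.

P = 287.85, Y = 1852.62

This is a positive supply shock: SRAS shifts right.
New SRAS: Y = 9P − 738.
Set AD = SRAS: 3004 − 4P = 9P − 738, so 3742 = 13P and P = 287.85.
Substituting into AD, Y = 1852.62.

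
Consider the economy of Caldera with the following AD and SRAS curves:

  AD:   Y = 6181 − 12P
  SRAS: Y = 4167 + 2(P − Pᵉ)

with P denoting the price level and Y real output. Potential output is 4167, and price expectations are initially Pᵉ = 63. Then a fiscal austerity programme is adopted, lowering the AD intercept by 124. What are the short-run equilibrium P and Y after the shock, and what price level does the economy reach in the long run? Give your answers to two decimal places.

AD shifts left: new AD is Y = 6057 − 12P. With Pᵉ = 63, SRAS is Y = 4041 + 2P.
Short run: 6057 − 12P = 4041 + 2P gives 2016 = 14P, so P = 144.00 and Y = 6057 − 12P = 4329.00.
Y = 4329.00 is above potential 4167; expectations adjust and SRAS shifts left until Y = 4167.
Long run: on the new AD curve, 4167 = 6057 − 12P gives P = 157.50.

Short run: P = 144.00, Y = 4329.00. Long run: P = 157.50.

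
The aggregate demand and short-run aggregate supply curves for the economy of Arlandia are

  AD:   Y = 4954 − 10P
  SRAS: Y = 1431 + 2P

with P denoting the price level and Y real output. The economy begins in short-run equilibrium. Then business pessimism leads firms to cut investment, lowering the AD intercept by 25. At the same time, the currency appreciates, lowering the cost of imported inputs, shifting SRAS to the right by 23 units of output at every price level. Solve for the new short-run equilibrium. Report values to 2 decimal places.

After both shocks: AD is Y = 4929 − 10P and SRAS is Y = 1454 + 2P.
Setting them equal: 3475 = 12P, so P = 289.58.
Substituting into AD, Y = 2033.17.

P = 289.58, Y = 2033.17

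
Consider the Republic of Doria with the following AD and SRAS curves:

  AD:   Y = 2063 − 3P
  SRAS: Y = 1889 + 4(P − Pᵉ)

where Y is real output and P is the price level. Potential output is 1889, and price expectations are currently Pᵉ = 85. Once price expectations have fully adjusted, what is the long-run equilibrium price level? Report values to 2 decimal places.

Long-run P = 58.00

Short run: with Pᵉ = 85, SRAS is Y = 1549 + 4P. Setting AD = SRAS gives 514 = 7P, so P = 73.43 and Y = 2063 − 3P = 1842.71.
Output 1842.71 is below potential 1889, so over time expected prices fall and SRAS shifts right until Y returns to 1889.
Long run: Y = 1889 on the AD curve gives 1889 = 2063 − 3P, so P = 58.00.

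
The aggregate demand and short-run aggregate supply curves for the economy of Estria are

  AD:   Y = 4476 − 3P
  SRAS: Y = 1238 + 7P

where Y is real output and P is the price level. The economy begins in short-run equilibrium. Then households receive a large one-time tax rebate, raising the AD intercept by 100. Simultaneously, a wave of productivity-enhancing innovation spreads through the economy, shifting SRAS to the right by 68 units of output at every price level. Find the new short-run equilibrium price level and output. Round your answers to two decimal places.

P = 327.00, Y = 3595.00

After both shocks: AD is Y = 4576 − 3P and SRAS is Y = 1306 + 7P.
Setting them equal: 3270 = 10P, so P = 327.00.
Substituting into AD, Y = 3595.00.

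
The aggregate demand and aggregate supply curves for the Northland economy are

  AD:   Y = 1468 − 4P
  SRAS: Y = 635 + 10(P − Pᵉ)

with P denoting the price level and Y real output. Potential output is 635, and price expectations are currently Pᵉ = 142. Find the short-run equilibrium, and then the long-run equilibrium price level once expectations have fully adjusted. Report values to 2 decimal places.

Short run: P = 160.93, Y = 824.29. Long run: P = 208.25.

Short run: with Pᵉ = 142, SRAS is Y = 10P − 785. Setting AD = SRAS gives 2253 = 14P, so P = 160.93 and Y = 1468 − 4P = 824.29.
Output 824.29 is above potential 635, so over time expected prices rise and SRAS shifts left until Y returns to 635.
Long run: Y = 635 on the AD curve gives 635 = 1468 − 4P, so P = 208.25.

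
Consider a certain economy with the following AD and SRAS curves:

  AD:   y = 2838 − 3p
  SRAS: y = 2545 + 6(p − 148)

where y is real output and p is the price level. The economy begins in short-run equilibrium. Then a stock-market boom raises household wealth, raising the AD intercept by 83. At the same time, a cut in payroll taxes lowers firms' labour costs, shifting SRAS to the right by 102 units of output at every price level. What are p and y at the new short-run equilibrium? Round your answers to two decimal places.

p = 129.11, y = 2533.67

After both shocks: AD is y = 2921 − 3p and SRAS is y = 1759 + 6p.
Setting them equal: 1162 = 9p, so p = 129.11.
Substituting into AD, y = 2533.67.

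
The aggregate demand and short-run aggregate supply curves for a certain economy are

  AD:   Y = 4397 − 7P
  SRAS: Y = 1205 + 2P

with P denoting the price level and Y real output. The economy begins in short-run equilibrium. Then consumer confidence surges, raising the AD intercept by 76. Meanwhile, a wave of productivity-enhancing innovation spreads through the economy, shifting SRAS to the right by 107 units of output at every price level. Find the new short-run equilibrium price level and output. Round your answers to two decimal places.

After both shocks: AD is Y = 4473 − 7P and SRAS is Y = 1312 + 2P.
Setting them equal: 3161 = 9P, so P = 351.22.
Substituting into AD, Y = 2014.44.

P = 351.22, Y = 2014.44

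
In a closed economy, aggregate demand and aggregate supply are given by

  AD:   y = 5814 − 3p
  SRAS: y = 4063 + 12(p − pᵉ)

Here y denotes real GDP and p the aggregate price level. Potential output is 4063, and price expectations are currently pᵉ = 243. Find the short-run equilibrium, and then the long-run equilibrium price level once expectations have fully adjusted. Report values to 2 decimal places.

Short run: with pᵉ = 243, SRAS is y = 1147 + 12p. Setting AD = SRAS gives 4667 = 15p, so p = 311.13 and y = 5814 − 3p = 4880.60.
Output 4880.60 is above potential 4063, so over time expected prices rise and SRAS shifts left until y returns to 4063.
Long run: y = 4063 on the AD curve gives 4063 = 5814 − 3p, so p = 583.67.

Short run: p = 311.13, y = 4880.60. Long run: p = 583.67.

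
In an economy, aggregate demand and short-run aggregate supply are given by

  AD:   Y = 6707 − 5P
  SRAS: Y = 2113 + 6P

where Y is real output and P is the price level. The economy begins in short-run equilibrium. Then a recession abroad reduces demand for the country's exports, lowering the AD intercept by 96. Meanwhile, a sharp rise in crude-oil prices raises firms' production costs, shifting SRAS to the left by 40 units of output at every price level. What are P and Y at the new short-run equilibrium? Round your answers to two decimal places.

P = 412.55, Y = 4548.27

After both shocks: AD is Y = 6611 − 5P and SRAS is Y = 2073 + 6P.
Setting them equal: 4538 = 11P, so P = 412.55.
Substituting into AD, Y = 4548.27.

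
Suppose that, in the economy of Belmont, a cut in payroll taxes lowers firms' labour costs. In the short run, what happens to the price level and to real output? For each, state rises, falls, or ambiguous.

Price level: falls; output: rises

This is a favourable supply shock: SRAS shifts right.
Moving along the downward-sloping AD curve, P falls and Y rises.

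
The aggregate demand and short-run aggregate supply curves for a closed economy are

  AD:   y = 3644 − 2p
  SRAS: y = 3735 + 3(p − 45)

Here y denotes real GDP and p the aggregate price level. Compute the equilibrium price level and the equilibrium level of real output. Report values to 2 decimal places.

p = 8.80, y = 3626.40

Write SRAS as y = 3735 + 3p − 135 = 3600 + 3p.
Set AD = SRAS: 3644 − 2p = 3600 + 3p, so 44 = 5p and p = 8.80.
Substituting into AD, y = 3644 − 2p = 3626.40.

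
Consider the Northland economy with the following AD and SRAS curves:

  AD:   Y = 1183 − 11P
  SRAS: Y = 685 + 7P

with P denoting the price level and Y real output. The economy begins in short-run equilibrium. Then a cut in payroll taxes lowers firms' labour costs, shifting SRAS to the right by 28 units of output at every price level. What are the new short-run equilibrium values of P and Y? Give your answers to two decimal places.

P = 26.11, Y = 895.78

This is a positive supply shock: SRAS shifts right.
New SRAS: Y = 713 + 7P.
Set AD = SRAS: 1183 − 11P = 713 + 7P, so 470 = 18P and P = 26.11.
Substituting into AD, Y = 895.78.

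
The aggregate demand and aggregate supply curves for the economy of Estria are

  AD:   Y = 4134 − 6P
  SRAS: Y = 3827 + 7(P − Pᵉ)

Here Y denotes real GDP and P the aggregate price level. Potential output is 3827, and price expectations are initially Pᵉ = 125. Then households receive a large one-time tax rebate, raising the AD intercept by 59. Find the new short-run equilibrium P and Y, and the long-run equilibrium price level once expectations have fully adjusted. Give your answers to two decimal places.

AD shifts right: new AD is Y = 4193 − 6P. With Pᵉ = 125, SRAS is Y = 2952 + 7P.
Short run: 4193 − 6P = 2952 + 7P gives 1241 = 13P, so P = 95.46 and Y = 4193 − 6P = 3620.23.
Y = 3620.23 is below potential 3827; expectations adjust and SRAS shifts right until Y = 3827.
Long run: on the new AD curve, 3827 = 4193 − 6P gives P = 61.00.

Short run: P = 95.46, Y = 3620.23. Long run: P = 61.00.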